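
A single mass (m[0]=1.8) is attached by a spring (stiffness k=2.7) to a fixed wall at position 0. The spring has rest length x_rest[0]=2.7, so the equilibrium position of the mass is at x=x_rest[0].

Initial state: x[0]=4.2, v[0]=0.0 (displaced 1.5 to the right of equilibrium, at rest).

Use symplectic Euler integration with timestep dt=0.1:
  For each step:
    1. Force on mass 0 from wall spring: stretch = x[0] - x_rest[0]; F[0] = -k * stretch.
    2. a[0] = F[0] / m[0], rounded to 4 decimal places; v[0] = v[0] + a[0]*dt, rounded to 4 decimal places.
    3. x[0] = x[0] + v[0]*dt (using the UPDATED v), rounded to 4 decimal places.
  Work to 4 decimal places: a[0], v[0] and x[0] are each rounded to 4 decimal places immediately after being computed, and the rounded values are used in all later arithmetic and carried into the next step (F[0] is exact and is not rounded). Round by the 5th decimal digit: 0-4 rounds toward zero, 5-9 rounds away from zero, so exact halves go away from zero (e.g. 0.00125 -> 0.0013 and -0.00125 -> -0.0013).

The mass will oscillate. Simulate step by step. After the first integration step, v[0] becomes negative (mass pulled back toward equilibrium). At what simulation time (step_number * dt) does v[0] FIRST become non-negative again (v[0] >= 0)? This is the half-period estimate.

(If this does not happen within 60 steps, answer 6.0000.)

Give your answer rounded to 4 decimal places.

Step 0: x=[4.2000] v=[0.0000]
Step 1: x=[4.1775] v=[-0.2250]
Step 2: x=[4.1328] v=[-0.4466]
Step 3: x=[4.0667] v=[-0.6615]
Step 4: x=[3.9801] v=[-0.8665]
Step 5: x=[3.8743] v=[-1.0585]
Step 6: x=[3.7508] v=[-1.2347]
Step 7: x=[3.6116] v=[-1.3923]
Step 8: x=[3.4587] v=[-1.5290]
Step 9: x=[3.2944] v=[-1.6428]
Step 10: x=[3.1212] v=[-1.7320]
Step 11: x=[2.9417] v=[-1.7952]
Step 12: x=[2.7586] v=[-1.8315]
Step 13: x=[2.5746] v=[-1.8403]
Step 14: x=[2.3925] v=[-1.8215]
Step 15: x=[2.2150] v=[-1.7754]
Step 16: x=[2.0447] v=[-1.7027]
Step 17: x=[1.8843] v=[-1.6044]
Step 18: x=[1.7361] v=[-1.4820]
Step 19: x=[1.6024] v=[-1.3374]
Step 20: x=[1.4851] v=[-1.1728]
Step 21: x=[1.3860] v=[-0.9906]
Step 22: x=[1.3067] v=[-0.7935]
Step 23: x=[1.2483] v=[-0.5845]
Step 24: x=[1.2116] v=[-0.3667]
Step 25: x=[1.1973] v=[-0.1434]
Step 26: x=[1.2055] v=[0.0820]
First v>=0 after going negative at step 26, time=2.6000

Answer: 2.6000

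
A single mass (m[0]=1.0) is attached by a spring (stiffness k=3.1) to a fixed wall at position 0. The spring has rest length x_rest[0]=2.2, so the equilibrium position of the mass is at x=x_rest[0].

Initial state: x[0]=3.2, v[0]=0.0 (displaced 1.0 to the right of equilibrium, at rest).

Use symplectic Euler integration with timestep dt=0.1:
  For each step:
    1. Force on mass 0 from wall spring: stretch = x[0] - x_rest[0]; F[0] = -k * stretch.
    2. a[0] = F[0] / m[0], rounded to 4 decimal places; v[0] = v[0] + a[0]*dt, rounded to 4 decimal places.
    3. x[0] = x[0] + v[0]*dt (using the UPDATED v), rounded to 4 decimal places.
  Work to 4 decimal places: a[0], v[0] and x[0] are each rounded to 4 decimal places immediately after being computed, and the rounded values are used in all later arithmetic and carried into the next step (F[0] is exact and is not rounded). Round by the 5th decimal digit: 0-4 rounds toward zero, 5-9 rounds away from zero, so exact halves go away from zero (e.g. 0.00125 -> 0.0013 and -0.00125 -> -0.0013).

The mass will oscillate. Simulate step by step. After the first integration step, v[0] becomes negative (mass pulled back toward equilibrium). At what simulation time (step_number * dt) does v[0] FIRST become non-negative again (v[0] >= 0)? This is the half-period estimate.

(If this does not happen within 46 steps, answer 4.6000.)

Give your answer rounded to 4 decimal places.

Answer: 1.8000

Derivation:
Step 0: x=[3.2000] v=[0.0000]
Step 1: x=[3.1690] v=[-0.3100]
Step 2: x=[3.1080] v=[-0.6104]
Step 3: x=[3.0188] v=[-0.8919]
Step 4: x=[2.9042] v=[-1.1457]
Step 5: x=[2.7678] v=[-1.3640]
Step 6: x=[2.6138] v=[-1.5400]
Step 7: x=[2.4470] v=[-1.6683]
Step 8: x=[2.2725] v=[-1.7449]
Step 9: x=[2.0958] v=[-1.7674]
Step 10: x=[1.9223] v=[-1.7351]
Step 11: x=[1.7574] v=[-1.6490]
Step 12: x=[1.6062] v=[-1.5118]
Step 13: x=[1.4734] v=[-1.3277]
Step 14: x=[1.3632] v=[-1.1025]
Step 15: x=[1.2789] v=[-0.8431]
Step 16: x=[1.2231] v=[-0.5576]
Step 17: x=[1.1976] v=[-0.2548]
Step 18: x=[1.2032] v=[0.0559]
First v>=0 after going negative at step 18, time=1.8000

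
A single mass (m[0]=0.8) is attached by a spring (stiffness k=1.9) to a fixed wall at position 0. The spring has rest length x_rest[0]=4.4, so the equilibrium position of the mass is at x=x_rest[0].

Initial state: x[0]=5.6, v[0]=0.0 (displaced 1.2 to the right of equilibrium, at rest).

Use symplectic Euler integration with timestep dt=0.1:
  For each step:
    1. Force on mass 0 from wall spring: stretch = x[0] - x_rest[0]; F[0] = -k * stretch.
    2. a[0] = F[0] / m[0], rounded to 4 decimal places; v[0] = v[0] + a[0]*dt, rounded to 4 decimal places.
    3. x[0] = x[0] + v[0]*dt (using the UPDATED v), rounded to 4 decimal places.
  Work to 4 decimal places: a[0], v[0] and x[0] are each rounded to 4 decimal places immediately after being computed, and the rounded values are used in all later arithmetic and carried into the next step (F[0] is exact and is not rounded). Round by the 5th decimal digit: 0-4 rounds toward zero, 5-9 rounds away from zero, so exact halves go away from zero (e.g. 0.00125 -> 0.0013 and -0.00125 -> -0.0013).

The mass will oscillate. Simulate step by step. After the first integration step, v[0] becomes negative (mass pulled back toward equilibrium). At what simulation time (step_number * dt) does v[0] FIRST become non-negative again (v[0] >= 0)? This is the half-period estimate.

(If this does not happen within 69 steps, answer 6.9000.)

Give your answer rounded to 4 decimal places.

Answer: 2.1000

Derivation:
Step 0: x=[5.6000] v=[0.0000]
Step 1: x=[5.5715] v=[-0.2850]
Step 2: x=[5.5152] v=[-0.5632]
Step 3: x=[5.4324] v=[-0.8281]
Step 4: x=[5.3251] v=[-1.0733]
Step 5: x=[5.1958] v=[-1.2930]
Step 6: x=[5.0476] v=[-1.4820]
Step 7: x=[4.8840] v=[-1.6358]
Step 8: x=[4.7089] v=[-1.7508]
Step 9: x=[4.5265] v=[-1.8242]
Step 10: x=[4.3411] v=[-1.8542]
Step 11: x=[4.1571] v=[-1.8402]
Step 12: x=[3.9789] v=[-1.7825]
Step 13: x=[3.8107] v=[-1.6825]
Step 14: x=[3.6565] v=[-1.5425]
Step 15: x=[3.5199] v=[-1.3659]
Step 16: x=[3.4042] v=[-1.1569]
Step 17: x=[3.3122] v=[-0.9204]
Step 18: x=[3.2460] v=[-0.6621]
Step 19: x=[3.2072] v=[-0.3880]
Step 20: x=[3.1967] v=[-0.1047]
Step 21: x=[3.2148] v=[0.1811]
First v>=0 after going negative at step 21, time=2.1000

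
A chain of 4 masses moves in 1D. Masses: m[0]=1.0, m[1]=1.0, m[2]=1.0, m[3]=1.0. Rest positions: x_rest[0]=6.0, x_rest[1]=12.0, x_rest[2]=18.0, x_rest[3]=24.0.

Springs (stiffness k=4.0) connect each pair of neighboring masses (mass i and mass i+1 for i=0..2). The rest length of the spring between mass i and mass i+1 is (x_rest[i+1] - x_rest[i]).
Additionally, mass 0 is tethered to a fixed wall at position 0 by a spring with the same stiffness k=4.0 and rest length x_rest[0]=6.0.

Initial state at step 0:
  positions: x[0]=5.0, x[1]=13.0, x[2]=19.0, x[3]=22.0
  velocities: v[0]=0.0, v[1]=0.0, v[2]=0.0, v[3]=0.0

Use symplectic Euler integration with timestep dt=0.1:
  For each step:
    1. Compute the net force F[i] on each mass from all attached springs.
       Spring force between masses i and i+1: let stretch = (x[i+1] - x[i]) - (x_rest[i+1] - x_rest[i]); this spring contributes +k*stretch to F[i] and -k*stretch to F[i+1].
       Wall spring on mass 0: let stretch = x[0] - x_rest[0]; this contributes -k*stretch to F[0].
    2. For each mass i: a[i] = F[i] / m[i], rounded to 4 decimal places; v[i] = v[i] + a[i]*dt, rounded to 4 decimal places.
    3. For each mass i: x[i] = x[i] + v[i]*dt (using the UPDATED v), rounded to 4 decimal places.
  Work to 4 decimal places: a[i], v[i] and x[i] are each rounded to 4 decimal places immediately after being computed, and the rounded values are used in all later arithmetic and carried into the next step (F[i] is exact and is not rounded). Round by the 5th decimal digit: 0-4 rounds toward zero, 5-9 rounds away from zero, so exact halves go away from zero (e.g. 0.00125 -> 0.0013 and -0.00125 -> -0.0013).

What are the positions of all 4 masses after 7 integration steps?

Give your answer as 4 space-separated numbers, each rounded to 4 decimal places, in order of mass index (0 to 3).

Answer: 6.9962 11.4544 16.8509 24.3133

Derivation:
Step 0: x=[5.0000 13.0000 19.0000 22.0000] v=[0.0000 0.0000 0.0000 0.0000]
Step 1: x=[5.1200 12.9200 18.8800 22.1200] v=[1.2000 -0.8000 -1.2000 1.2000]
Step 2: x=[5.3472 12.7664 18.6512 22.3504] v=[2.2720 -1.5360 -2.2880 2.3040]
Step 3: x=[5.6573 12.5514 18.3350 22.6728] v=[3.1008 -2.1498 -3.1622 3.2243]
Step 4: x=[6.0169 12.2920 17.9610 23.0617] v=[3.5955 -2.5940 -3.7405 3.8892]
Step 5: x=[6.3868 12.0084 17.5642 23.4866] v=[3.6988 -2.8364 -3.9678 4.2489]
Step 6: x=[6.7261 11.7221 17.1821 23.9146] v=[3.3927 -2.8627 -3.8212 4.2799]
Step 7: x=[6.9962 11.4544 16.8509 24.3133] v=[2.7007 -2.6771 -3.3122 3.9869]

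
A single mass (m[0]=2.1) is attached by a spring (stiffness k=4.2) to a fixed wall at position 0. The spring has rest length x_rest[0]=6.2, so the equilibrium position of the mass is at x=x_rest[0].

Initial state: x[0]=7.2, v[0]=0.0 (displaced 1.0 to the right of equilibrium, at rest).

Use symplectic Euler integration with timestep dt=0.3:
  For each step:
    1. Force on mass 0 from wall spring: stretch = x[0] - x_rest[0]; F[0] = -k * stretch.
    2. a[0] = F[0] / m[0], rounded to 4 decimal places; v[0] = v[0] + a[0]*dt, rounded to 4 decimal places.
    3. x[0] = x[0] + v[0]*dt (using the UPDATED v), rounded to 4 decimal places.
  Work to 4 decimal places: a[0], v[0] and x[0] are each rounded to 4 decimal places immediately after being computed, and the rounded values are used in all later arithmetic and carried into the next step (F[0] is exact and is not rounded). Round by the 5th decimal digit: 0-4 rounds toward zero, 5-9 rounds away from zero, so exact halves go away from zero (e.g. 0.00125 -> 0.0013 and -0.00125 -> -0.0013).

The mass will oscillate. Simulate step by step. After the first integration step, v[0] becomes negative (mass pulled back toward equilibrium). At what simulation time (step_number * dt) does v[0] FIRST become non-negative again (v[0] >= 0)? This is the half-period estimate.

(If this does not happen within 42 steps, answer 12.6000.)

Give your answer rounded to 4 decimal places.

Answer: 2.4000

Derivation:
Step 0: x=[7.2000] v=[0.0000]
Step 1: x=[7.0200] v=[-0.6000]
Step 2: x=[6.6924] v=[-1.0920]
Step 3: x=[6.2762] v=[-1.3874]
Step 4: x=[5.8463] v=[-1.4331]
Step 5: x=[5.4800] v=[-1.2209]
Step 6: x=[5.2433] v=[-0.7889]
Step 7: x=[5.1788] v=[-0.2149]
Step 8: x=[5.2981] v=[0.3978]
First v>=0 after going negative at step 8, time=2.4000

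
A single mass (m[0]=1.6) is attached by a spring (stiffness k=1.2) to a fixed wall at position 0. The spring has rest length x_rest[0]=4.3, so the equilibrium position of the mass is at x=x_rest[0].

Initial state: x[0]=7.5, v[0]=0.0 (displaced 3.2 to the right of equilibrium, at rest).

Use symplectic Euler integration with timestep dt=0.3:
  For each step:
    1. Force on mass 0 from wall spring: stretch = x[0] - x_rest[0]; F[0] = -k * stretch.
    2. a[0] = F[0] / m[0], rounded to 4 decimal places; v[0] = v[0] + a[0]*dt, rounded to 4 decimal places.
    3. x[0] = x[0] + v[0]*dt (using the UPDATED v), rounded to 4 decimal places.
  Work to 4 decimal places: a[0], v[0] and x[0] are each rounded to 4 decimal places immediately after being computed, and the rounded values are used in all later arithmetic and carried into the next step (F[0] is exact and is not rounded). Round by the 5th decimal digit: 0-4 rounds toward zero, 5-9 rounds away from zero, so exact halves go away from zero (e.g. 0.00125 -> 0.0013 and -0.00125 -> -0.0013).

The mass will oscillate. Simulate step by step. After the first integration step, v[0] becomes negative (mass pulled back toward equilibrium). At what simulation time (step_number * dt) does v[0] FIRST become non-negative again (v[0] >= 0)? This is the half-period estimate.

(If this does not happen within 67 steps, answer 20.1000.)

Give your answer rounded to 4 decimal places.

Answer: 3.9000

Derivation:
Step 0: x=[7.5000] v=[0.0000]
Step 1: x=[7.2840] v=[-0.7200]
Step 2: x=[6.8666] v=[-1.3914]
Step 3: x=[6.2759] v=[-1.9689]
Step 4: x=[5.5519] v=[-2.4135]
Step 5: x=[4.7433] v=[-2.6952]
Step 6: x=[3.9048] v=[-2.7950]
Step 7: x=[3.0930] v=[-2.7061]
Step 8: x=[2.3627] v=[-2.4345]
Step 9: x=[1.7631] v=[-1.9986]
Step 10: x=[1.3348] v=[-1.4278]
Step 11: x=[1.1066] v=[-0.7606]
Step 12: x=[1.0940] v=[-0.0421]
Step 13: x=[1.2978] v=[0.6793]
First v>=0 after going negative at step 13, time=3.9000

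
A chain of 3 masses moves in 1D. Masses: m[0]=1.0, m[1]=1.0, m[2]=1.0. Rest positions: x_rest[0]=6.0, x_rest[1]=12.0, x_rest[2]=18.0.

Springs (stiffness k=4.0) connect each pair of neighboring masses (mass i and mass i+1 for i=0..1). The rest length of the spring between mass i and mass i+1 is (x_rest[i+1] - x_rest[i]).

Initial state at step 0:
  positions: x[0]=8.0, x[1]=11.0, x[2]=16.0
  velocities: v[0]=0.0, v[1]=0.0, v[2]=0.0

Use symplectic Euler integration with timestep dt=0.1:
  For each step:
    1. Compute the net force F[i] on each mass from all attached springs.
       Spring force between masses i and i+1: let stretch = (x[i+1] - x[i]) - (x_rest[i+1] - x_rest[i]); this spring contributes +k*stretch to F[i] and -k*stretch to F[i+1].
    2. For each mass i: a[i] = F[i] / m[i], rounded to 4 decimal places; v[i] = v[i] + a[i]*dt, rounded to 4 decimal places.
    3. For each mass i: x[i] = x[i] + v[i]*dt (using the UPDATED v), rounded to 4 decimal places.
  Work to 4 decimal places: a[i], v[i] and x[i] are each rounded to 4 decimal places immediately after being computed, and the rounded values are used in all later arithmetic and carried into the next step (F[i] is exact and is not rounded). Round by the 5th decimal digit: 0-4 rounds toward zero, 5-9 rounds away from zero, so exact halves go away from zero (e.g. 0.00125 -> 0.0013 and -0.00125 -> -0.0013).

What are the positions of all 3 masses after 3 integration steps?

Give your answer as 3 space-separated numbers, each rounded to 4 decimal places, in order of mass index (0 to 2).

Answer: 7.3193 11.4332 16.2476

Derivation:
Step 0: x=[8.0000 11.0000 16.0000] v=[0.0000 0.0000 0.0000]
Step 1: x=[7.8800 11.0800 16.0400] v=[-1.2000 0.8000 0.4000]
Step 2: x=[7.6480 11.2304 16.1216] v=[-2.3200 1.5040 0.8160]
Step 3: x=[7.3193 11.4332 16.2476] v=[-3.2870 2.0275 1.2595]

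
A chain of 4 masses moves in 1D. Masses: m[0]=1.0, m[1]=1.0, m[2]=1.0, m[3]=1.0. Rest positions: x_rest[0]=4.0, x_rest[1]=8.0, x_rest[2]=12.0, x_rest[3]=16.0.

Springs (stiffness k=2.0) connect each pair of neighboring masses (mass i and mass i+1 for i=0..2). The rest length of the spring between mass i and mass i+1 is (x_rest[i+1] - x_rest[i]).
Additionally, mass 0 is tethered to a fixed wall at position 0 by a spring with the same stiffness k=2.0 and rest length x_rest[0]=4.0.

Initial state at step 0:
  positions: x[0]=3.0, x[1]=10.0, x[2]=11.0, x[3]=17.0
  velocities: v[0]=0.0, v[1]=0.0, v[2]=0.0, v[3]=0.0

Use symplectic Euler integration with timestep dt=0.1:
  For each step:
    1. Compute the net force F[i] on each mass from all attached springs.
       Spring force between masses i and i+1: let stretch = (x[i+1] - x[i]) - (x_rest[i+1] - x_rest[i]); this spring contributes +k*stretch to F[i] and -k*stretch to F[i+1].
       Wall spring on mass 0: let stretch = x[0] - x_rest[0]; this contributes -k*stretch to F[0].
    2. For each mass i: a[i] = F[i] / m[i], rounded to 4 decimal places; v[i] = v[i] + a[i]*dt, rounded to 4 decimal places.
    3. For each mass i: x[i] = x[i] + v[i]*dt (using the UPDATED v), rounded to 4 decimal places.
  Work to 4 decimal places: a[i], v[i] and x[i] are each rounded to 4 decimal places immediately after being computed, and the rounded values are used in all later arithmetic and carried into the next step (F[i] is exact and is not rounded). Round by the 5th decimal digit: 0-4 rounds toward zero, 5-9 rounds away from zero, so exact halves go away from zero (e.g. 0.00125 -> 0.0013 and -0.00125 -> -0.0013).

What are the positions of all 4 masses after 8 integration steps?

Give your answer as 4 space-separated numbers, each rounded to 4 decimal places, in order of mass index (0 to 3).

Step 0: x=[3.0000 10.0000 11.0000 17.0000] v=[0.0000 0.0000 0.0000 0.0000]
Step 1: x=[3.0800 9.8800 11.1000 16.9600] v=[0.8000 -1.2000 1.0000 -0.4000]
Step 2: x=[3.2344 9.6484 11.2928 16.8828] v=[1.5440 -2.3160 1.9280 -0.7720]
Step 3: x=[3.4524 9.3214 11.5645 16.7738] v=[2.1799 -3.2699 2.7171 -1.0900]
Step 4: x=[3.7187 8.9219 11.8955 16.6406] v=[2.6632 -3.9951 3.3103 -1.3319]
Step 5: x=[4.0147 8.4778 12.2620 16.4925] v=[2.9601 -4.4410 3.6646 -1.4809]
Step 6: x=[4.3197 8.0201 12.6374 16.3398] v=[3.0498 -4.5768 3.7539 -1.5270]
Step 7: x=[4.6123 7.5808 12.9945 16.1931] v=[2.9259 -4.3934 3.5709 -1.4675]
Step 8: x=[4.8720 7.1904 13.3073 16.0624] v=[2.5971 -3.9044 3.1279 -1.3072]

Answer: 4.8720 7.1904 13.3073 16.0624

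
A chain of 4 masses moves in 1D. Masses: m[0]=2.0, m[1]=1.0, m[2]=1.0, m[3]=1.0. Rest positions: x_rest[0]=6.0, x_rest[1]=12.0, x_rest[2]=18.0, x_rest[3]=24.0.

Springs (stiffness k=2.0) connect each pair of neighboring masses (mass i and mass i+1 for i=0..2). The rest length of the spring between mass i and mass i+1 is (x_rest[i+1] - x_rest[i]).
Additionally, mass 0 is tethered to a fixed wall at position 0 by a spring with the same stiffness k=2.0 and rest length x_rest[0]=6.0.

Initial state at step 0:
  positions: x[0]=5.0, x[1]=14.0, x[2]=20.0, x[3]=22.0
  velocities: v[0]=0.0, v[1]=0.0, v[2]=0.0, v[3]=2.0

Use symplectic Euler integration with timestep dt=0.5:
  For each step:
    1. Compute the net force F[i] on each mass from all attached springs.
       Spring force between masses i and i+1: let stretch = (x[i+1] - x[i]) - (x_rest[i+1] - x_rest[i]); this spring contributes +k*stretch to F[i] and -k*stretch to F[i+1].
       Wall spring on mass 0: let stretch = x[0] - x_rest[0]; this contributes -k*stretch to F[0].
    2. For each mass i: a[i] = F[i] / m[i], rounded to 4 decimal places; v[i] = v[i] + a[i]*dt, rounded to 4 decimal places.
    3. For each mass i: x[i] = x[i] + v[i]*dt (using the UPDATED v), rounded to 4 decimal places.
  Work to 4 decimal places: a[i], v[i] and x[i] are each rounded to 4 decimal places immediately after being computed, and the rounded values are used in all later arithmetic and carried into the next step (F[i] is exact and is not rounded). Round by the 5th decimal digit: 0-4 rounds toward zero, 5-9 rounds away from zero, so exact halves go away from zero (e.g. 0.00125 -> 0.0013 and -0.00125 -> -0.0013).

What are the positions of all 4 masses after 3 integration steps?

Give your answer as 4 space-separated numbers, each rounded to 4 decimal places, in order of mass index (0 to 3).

Answer: 7.3125 9.9375 17.7500 27.6250

Derivation:
Step 0: x=[5.0000 14.0000 20.0000 22.0000] v=[0.0000 0.0000 0.0000 2.0000]
Step 1: x=[6.0000 12.5000 18.0000 25.0000] v=[2.0000 -3.0000 -4.0000 6.0000]
Step 2: x=[7.1250 10.5000 16.7500 27.5000] v=[2.2500 -4.0000 -2.5000 5.0000]
Step 3: x=[7.3125 9.9375 17.7500 27.6250] v=[0.3750 -1.1250 2.0000 0.2500]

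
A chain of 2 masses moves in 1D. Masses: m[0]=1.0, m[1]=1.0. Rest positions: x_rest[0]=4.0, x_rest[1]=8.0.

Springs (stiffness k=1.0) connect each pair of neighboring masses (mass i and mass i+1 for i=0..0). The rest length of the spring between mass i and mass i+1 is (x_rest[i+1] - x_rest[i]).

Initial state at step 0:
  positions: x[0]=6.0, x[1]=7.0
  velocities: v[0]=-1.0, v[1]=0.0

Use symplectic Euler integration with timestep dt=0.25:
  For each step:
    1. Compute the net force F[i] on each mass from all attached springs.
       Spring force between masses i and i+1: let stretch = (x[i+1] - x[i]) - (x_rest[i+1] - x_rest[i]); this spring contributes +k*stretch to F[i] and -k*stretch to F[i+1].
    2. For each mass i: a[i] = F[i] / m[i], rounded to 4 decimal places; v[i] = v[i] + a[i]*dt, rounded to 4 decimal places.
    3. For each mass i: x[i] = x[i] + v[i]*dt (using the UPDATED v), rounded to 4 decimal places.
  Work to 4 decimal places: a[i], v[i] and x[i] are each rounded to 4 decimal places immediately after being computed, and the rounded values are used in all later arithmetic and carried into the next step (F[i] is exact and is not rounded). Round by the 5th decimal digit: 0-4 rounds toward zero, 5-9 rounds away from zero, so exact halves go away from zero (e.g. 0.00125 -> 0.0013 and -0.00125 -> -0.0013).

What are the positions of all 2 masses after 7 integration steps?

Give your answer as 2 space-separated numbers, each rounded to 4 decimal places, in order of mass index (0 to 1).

Step 0: x=[6.0000 7.0000] v=[-1.0000 0.0000]
Step 1: x=[5.5625 7.1875] v=[-1.7500 0.7500]
Step 2: x=[4.9766 7.5235] v=[-2.3438 1.3438]
Step 3: x=[4.2998 7.9503] v=[-2.7071 1.7071]
Step 4: x=[3.6012 8.3989] v=[-2.7945 1.7945]
Step 5: x=[2.9524 8.7977] v=[-2.5951 1.5951]
Step 6: x=[2.4190 9.0812] v=[-2.1338 1.1338]
Step 7: x=[2.0519 9.1983] v=[-1.4683 0.4683]

Answer: 2.0519 9.1983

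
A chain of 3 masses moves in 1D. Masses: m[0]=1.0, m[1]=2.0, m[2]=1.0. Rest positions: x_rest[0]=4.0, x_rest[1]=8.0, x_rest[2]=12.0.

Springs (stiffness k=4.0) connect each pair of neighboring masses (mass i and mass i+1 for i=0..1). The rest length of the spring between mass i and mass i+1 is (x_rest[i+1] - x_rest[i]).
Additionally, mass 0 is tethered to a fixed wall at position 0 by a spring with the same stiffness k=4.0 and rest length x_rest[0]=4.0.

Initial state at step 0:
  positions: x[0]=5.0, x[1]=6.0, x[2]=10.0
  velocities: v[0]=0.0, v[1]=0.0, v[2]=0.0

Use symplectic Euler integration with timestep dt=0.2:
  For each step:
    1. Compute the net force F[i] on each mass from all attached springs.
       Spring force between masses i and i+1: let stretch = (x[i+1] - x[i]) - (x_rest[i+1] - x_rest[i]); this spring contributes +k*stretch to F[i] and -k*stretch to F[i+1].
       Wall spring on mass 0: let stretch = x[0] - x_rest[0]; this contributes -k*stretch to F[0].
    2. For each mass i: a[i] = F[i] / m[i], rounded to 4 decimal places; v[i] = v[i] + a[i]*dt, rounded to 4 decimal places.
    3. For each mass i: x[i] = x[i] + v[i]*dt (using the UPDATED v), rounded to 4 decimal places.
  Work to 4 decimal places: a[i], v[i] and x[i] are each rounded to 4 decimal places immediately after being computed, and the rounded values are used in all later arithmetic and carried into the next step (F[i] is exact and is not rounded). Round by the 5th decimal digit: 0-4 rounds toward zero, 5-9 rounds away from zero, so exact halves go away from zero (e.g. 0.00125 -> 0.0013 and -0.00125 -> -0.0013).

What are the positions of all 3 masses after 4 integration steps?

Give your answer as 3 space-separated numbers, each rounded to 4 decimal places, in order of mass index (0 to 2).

Step 0: x=[5.0000 6.0000 10.0000] v=[0.0000 0.0000 0.0000]
Step 1: x=[4.3600 6.2400 10.0000] v=[-3.2000 1.2000 0.0000]
Step 2: x=[3.3232 6.6304 10.0384] v=[-5.1840 1.9520 0.1920]
Step 3: x=[2.2838 7.0289 10.1715] v=[-5.1968 1.9923 0.6656]
Step 4: x=[1.6382 7.2992 10.4418] v=[-3.2278 1.3513 1.3515]

Answer: 1.6382 7.2992 10.4418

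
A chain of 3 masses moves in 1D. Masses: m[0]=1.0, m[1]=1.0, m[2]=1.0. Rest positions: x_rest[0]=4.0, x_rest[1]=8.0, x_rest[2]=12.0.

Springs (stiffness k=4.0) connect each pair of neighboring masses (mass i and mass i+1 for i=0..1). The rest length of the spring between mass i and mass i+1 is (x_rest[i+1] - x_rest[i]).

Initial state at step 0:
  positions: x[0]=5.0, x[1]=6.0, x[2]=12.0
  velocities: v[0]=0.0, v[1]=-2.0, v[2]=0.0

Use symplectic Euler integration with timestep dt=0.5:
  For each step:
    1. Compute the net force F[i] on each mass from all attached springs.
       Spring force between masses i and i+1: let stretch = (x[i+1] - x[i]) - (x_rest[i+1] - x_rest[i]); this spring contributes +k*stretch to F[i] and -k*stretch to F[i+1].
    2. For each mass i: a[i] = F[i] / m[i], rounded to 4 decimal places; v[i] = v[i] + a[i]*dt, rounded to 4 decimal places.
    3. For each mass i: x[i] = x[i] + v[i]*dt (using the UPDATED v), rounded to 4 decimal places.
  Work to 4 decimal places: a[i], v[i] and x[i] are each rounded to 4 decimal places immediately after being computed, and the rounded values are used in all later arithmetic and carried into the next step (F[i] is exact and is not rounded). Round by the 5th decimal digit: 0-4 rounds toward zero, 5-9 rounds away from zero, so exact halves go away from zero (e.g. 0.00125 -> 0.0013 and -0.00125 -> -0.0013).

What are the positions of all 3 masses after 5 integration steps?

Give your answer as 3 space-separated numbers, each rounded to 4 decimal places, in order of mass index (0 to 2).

Answer: 3.0000 5.0000 10.0000

Derivation:
Step 0: x=[5.0000 6.0000 12.0000] v=[0.0000 -2.0000 0.0000]
Step 1: x=[2.0000 10.0000 10.0000] v=[-6.0000 8.0000 -4.0000]
Step 2: x=[3.0000 6.0000 12.0000] v=[2.0000 -8.0000 4.0000]
Step 3: x=[3.0000 5.0000 12.0000] v=[0.0000 -2.0000 0.0000]
Step 4: x=[1.0000 9.0000 9.0000] v=[-4.0000 8.0000 -6.0000]
Step 5: x=[3.0000 5.0000 10.0000] v=[4.0000 -8.0000 2.0000]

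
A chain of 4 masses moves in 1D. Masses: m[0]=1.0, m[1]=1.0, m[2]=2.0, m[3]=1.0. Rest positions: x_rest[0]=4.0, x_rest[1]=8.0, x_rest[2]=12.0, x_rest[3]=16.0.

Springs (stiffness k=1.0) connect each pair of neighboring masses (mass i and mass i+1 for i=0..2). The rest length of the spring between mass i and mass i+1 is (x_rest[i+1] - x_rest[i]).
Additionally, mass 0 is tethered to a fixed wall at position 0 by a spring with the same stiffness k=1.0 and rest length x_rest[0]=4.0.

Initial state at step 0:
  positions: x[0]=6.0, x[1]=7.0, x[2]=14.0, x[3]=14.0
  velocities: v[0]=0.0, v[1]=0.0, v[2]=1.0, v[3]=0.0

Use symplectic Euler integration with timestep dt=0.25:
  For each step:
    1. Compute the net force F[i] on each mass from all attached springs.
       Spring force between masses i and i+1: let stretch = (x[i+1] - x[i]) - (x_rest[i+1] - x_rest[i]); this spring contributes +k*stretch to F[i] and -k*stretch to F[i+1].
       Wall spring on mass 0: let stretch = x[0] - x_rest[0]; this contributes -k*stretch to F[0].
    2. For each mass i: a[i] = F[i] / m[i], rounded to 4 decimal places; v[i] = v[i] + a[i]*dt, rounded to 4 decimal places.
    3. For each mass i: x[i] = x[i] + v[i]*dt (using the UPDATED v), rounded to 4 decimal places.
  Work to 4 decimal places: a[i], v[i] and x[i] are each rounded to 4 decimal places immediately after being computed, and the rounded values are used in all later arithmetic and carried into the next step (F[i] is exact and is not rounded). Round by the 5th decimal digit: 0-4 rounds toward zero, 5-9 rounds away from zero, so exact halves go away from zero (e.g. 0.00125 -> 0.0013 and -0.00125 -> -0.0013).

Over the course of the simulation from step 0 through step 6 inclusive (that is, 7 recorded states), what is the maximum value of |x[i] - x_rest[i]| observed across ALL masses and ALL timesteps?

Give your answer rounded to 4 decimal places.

Answer: 2.8797

Derivation:
Step 0: x=[6.0000 7.0000 14.0000 14.0000] v=[0.0000 0.0000 1.0000 0.0000]
Step 1: x=[5.6875 7.3750 14.0313 14.2500] v=[-1.2500 1.5000 0.1250 1.0000]
Step 2: x=[5.1250 8.0606 13.8614 14.7363] v=[-2.2500 2.7422 -0.6797 1.9453]
Step 3: x=[4.4257 8.9252 13.5375 15.4180] v=[-2.7974 3.4585 -1.2955 2.7266]
Step 4: x=[3.7310 9.7969 13.1283 16.2321] v=[-2.7790 3.4867 -1.6370 3.2565]
Step 5: x=[3.1822 10.4977 12.7119 17.1023] v=[-2.1953 2.8031 -1.6655 3.4806]
Step 6: x=[2.8917 10.8797 12.3635 17.9481] v=[-1.1620 1.5278 -1.3935 3.3830]
Max displacement = 2.8797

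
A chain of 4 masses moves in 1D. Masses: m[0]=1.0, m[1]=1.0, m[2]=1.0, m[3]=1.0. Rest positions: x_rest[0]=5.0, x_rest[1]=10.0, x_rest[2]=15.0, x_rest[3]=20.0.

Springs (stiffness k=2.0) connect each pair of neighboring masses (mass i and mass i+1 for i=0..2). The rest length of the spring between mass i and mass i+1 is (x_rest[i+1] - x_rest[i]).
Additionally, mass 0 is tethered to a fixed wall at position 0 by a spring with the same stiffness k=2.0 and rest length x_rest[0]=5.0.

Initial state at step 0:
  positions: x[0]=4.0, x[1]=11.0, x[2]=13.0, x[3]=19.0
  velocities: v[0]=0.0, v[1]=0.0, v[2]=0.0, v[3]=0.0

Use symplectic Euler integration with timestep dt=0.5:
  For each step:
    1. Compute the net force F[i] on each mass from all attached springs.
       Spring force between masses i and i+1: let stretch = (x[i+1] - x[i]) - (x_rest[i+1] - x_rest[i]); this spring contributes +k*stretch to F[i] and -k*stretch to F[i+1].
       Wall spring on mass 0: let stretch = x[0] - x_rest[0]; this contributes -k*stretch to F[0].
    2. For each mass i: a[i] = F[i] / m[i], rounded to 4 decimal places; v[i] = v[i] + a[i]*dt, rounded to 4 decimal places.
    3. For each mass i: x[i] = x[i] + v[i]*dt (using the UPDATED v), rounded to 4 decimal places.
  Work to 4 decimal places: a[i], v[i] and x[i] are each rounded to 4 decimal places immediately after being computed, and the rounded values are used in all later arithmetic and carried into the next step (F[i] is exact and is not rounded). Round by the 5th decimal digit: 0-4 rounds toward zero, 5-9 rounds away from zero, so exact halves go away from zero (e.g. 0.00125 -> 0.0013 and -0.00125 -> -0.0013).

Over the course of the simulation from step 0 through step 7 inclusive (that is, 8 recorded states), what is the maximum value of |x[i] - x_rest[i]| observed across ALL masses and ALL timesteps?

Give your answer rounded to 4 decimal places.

Step 0: x=[4.0000 11.0000 13.0000 19.0000] v=[0.0000 0.0000 0.0000 0.0000]
Step 1: x=[5.5000 8.5000 15.0000 18.5000] v=[3.0000 -5.0000 4.0000 -1.0000]
Step 2: x=[5.7500 7.7500 15.5000 18.7500] v=[0.5000 -1.5000 1.0000 0.5000]
Step 3: x=[4.1250 9.8750 13.7500 19.8750] v=[-3.2500 4.2500 -3.5000 2.2500]
Step 4: x=[3.3125 11.0625 13.1250 20.4375] v=[-1.6250 2.3750 -1.2500 1.1250]
Step 5: x=[4.7188 9.4063 15.1250 19.8438] v=[2.8125 -3.3125 4.0000 -1.1875]
Step 6: x=[6.1094 8.2657 16.6251 19.3907] v=[2.7812 -2.2813 3.0001 -0.9063]
Step 7: x=[5.5235 10.2266 15.3283 20.0548] v=[-1.1719 3.9218 -2.5937 1.3281]
Max displacement = 2.2500

Answer: 2.2500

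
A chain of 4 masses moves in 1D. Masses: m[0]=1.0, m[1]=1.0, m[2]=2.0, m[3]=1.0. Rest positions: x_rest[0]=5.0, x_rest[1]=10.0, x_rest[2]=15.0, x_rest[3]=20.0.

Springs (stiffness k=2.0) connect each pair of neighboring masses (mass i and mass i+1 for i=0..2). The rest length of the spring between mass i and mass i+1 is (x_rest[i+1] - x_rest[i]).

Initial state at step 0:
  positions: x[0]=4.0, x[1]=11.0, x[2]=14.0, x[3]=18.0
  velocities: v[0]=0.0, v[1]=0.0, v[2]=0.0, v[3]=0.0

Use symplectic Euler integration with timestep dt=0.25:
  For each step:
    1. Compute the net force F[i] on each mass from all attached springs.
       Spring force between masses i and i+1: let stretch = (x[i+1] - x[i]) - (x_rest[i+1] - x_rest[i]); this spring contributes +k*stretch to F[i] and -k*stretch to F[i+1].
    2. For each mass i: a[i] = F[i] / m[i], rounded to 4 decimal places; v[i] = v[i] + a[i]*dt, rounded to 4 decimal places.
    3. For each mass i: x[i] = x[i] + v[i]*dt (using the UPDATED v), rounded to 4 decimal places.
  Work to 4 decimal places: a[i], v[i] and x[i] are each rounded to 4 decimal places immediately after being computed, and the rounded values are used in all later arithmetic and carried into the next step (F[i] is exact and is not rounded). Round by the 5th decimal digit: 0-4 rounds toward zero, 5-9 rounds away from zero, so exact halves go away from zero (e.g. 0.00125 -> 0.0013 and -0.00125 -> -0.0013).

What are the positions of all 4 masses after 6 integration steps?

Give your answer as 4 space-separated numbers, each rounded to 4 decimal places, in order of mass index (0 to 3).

Step 0: x=[4.0000 11.0000 14.0000 18.0000] v=[0.0000 0.0000 0.0000 0.0000]
Step 1: x=[4.2500 10.5000 14.0625 18.1250] v=[1.0000 -2.0000 0.2500 0.5000]
Step 2: x=[4.6563 9.6641 14.1563 18.3672] v=[1.6250 -3.3438 0.3750 0.9688]
Step 3: x=[5.0635 8.7637 14.2325 18.7081] v=[1.6289 -3.6016 0.3047 1.3634]
Step 4: x=[5.3083 8.0844 14.2466 19.1145] v=[0.9790 -2.7173 0.0564 1.6256]
Step 5: x=[5.2751 7.8283 14.1798 19.5374] v=[-0.1330 -1.0243 -0.2672 1.6917]
Step 6: x=[4.9360 8.0470 14.0509 19.9156] v=[-1.3564 0.8749 -0.5157 1.5129]

Answer: 4.9360 8.0470 14.0509 19.9156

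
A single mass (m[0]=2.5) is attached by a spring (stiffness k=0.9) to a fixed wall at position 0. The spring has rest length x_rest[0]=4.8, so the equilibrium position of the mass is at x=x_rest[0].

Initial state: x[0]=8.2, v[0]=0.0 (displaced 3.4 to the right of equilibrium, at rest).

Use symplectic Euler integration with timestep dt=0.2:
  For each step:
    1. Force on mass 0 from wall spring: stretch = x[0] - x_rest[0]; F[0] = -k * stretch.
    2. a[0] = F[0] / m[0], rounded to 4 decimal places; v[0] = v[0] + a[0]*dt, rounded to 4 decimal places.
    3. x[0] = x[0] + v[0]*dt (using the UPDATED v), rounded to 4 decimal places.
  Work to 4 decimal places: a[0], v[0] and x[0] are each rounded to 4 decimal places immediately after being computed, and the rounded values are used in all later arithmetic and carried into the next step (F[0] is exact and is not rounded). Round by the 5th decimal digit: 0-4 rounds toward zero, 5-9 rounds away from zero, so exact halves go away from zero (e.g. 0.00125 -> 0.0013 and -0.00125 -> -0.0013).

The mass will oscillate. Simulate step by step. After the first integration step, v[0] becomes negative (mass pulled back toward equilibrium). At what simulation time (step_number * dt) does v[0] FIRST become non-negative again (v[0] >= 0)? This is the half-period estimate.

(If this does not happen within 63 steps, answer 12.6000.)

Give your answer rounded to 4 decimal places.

Step 0: x=[8.2000] v=[0.0000]
Step 1: x=[8.1510] v=[-0.2448]
Step 2: x=[8.0538] v=[-0.4861]
Step 3: x=[7.9097] v=[-0.7204]
Step 4: x=[7.7208] v=[-0.9443]
Step 5: x=[7.4899] v=[-1.1546]
Step 6: x=[7.2202] v=[-1.3483]
Step 7: x=[6.9157] v=[-1.5226]
Step 8: x=[6.5807] v=[-1.6749]
Step 9: x=[6.2201] v=[-1.8031]
Step 10: x=[5.8390] v=[-1.9053]
Step 11: x=[5.4430] v=[-1.9801]
Step 12: x=[5.0377] v=[-2.0264]
Step 13: x=[4.6290] v=[-2.0435]
Step 14: x=[4.2228] v=[-2.0312]
Step 15: x=[3.8249] v=[-1.9896]
Step 16: x=[3.4410] v=[-1.9194]
Step 17: x=[3.0767] v=[-1.8216]
Step 18: x=[2.7372] v=[-1.6975]
Step 19: x=[2.4274] v=[-1.5490]
Step 20: x=[2.1518] v=[-1.3782]
Step 21: x=[1.9143] v=[-1.1875]
Step 22: x=[1.7184] v=[-0.9797]
Step 23: x=[1.5668] v=[-0.7578]
Step 24: x=[1.4618] v=[-0.5250]
Step 25: x=[1.4049] v=[-0.2846]
Step 26: x=[1.3969] v=[-0.0402]
Step 27: x=[1.4379] v=[0.2048]
First v>=0 after going negative at step 27, time=5.4000

Answer: 5.4000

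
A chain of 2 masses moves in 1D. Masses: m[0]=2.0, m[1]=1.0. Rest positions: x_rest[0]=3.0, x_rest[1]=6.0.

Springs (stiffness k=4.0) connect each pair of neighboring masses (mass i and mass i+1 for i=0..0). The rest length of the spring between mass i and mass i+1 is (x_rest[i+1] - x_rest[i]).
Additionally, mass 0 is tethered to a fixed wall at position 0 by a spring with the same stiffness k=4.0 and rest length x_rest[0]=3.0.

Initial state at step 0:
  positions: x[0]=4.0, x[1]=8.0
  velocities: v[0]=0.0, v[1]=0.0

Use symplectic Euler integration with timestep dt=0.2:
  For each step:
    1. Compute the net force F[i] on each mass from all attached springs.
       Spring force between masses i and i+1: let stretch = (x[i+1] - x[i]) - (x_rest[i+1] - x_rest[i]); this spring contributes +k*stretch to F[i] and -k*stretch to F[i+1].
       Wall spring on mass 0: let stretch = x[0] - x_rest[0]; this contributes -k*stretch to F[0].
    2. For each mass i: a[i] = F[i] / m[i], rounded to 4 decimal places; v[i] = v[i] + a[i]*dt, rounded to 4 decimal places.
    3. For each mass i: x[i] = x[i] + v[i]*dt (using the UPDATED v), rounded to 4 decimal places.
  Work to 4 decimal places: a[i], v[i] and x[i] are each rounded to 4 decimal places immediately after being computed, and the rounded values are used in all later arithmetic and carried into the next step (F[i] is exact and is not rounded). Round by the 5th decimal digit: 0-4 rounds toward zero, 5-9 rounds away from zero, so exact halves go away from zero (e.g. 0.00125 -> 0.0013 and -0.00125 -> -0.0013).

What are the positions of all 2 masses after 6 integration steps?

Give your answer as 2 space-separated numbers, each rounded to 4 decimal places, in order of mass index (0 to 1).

Answer: 3.3999 5.9849

Derivation:
Step 0: x=[4.0000 8.0000] v=[0.0000 0.0000]
Step 1: x=[4.0000 7.8400] v=[0.0000 -0.8000]
Step 2: x=[3.9872 7.5456] v=[-0.0640 -1.4720]
Step 3: x=[3.9401 7.1619] v=[-0.2355 -1.9187]
Step 4: x=[3.8355 6.7427] v=[-0.5228 -2.0961]
Step 5: x=[3.6567 6.3383] v=[-0.8941 -2.0219]
Step 6: x=[3.3999 5.9849] v=[-1.2841 -1.7672]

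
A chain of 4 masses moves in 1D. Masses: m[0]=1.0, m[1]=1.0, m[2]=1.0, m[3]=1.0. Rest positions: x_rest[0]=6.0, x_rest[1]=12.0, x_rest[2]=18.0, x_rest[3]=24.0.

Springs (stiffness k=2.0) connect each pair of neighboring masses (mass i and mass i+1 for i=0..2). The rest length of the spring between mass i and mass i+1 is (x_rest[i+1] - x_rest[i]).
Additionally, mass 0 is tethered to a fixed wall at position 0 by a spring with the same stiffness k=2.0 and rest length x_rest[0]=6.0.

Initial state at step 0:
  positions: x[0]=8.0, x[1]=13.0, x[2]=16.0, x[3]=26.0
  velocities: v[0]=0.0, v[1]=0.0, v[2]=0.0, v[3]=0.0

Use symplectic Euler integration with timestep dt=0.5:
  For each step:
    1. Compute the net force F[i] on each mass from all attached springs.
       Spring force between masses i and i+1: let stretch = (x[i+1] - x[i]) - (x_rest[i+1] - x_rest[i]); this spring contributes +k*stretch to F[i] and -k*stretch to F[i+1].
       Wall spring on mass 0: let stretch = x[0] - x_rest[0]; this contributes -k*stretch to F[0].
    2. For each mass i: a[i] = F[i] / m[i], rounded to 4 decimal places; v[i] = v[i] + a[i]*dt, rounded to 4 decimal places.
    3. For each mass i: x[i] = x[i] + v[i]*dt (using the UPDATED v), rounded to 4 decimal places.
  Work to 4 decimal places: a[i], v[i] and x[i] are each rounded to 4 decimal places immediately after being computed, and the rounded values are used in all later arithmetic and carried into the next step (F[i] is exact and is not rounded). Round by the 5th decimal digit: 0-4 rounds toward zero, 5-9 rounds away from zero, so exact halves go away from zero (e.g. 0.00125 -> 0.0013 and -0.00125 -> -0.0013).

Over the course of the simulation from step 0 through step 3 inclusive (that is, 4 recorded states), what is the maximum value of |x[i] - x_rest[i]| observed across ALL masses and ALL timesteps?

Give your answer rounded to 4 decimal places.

Step 0: x=[8.0000 13.0000 16.0000 26.0000] v=[0.0000 0.0000 0.0000 0.0000]
Step 1: x=[6.5000 12.0000 19.5000 24.0000] v=[-3.0000 -2.0000 7.0000 -4.0000]
Step 2: x=[4.5000 12.0000 21.5000 22.7500] v=[-4.0000 0.0000 4.0000 -2.5000]
Step 3: x=[4.0000 13.0000 19.3750 23.8750] v=[-1.0000 2.0000 -4.2500 2.2500]
Max displacement = 3.5000

Answer: 3.5000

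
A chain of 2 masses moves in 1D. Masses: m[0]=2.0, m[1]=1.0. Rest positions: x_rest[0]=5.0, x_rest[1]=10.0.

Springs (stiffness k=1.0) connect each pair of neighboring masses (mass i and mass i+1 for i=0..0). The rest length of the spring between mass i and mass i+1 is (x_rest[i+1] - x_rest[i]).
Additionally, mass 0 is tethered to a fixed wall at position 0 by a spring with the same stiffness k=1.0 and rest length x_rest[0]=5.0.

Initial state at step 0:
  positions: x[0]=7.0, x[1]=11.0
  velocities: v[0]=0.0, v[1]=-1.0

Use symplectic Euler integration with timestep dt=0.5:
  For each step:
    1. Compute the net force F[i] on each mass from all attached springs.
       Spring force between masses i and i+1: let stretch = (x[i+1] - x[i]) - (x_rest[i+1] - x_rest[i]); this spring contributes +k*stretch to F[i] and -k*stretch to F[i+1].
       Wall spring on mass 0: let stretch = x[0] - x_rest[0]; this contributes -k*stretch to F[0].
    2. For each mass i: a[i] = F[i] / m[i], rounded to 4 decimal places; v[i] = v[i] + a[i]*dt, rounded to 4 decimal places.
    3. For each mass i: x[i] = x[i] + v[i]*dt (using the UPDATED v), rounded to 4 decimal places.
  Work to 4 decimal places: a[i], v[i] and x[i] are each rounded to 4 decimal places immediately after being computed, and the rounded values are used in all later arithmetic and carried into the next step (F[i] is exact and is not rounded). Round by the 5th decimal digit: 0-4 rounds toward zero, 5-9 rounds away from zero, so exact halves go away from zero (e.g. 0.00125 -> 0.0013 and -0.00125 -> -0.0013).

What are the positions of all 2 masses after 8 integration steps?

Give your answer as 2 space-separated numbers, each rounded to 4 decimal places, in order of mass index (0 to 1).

Answer: 3.8584 7.4811

Derivation:
Step 0: x=[7.0000 11.0000] v=[0.0000 -1.0000]
Step 1: x=[6.6250 10.7500] v=[-0.7500 -0.5000]
Step 2: x=[5.9375 10.7188] v=[-1.3750 -0.0625]
Step 3: x=[5.1055 10.7423] v=[-1.6641 0.0469]
Step 4: x=[4.3399 10.6066] v=[-1.5313 -0.2715]
Step 5: x=[3.8151 10.1542] v=[-1.0496 -0.9049]
Step 6: x=[3.6058 9.3670] v=[-0.4186 -1.5745]
Step 7: x=[3.6660 8.3895] v=[0.1203 -1.9551]
Step 8: x=[3.8584 7.4811] v=[0.3847 -1.8169]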